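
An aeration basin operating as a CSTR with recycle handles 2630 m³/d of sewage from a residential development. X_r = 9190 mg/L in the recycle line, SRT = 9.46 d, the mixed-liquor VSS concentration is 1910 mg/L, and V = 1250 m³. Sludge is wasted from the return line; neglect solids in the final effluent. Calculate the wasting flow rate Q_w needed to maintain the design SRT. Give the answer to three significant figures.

Q_w ≈ 27.5 m³/d

Wasting from the return line (neglecting effluent solids): Q_w = V·X / (θ_c·X_r) = 1250 × 1910 / (9.46 × 9190) = 27.46 m³/d.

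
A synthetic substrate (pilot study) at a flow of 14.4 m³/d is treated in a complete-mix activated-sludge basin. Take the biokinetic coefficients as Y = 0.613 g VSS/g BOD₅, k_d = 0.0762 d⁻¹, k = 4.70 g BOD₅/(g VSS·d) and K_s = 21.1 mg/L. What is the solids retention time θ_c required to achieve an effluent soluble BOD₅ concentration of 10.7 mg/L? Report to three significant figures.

θ_c ≈ 1.12 d

Specific growth rate at S = 10.7 mg/L: μ = YkS/(K_s+S) = 0.613·4.70·10.7/(21.1+10.7) = 0.9694 d⁻¹.
θ_c = 1/(μ − k_d) = 1/(0.9694 − 0.0762) = 1/0.8932 = 1.120 d.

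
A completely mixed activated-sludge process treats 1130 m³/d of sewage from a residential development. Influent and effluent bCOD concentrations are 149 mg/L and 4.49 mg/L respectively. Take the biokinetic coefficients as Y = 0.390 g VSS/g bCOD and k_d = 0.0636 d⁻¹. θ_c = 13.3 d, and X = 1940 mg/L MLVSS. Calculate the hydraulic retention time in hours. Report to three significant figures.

Rearranging the biomass balance for a CMAS with decay, V = Y·Q·ΔS·θ_c / [X·(1+k_d θ_c)] = 0.390 × 1130 × (149 − 4.49) × 13.3 / [1940 × (1 + 0.0636 × 13.3)] = 8.47×10^5 / 3581 = 236.5 m³.
Hydraulic retention time τ = V/Q = 236.5 / 1130 = 0.2093 d = 5.024 h.

τ ≈ 5.02 h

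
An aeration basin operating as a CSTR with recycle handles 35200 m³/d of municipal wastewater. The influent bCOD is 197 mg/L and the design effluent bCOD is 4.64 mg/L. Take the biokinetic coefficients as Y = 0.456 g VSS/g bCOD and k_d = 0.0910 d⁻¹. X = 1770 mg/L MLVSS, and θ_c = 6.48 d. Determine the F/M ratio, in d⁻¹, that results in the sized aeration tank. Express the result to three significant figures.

F/M ≈ 0.551 d⁻¹

Steady-state biomass mass balance: V·X·(1 + k_d·θ_c) = Y·Q·(S₀ − S)·θ_c, so V = 0.456 × 35200 × (197 − 4.64) × 6.48 / [1770 × (1 + 0.0910 × 6.48)] = 2×10^7 / 2814 = 7111 m³.
F/M = Q·S₀ / (V·X) = 35200 × 197 / (7111 × 1770) = 0.5510 g bCOD·(g VSS·d)⁻¹.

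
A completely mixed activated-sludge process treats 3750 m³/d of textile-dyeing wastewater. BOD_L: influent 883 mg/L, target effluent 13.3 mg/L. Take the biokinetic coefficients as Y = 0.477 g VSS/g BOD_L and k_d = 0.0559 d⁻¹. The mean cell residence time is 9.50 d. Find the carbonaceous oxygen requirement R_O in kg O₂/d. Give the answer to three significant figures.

Correct the yield for decay: Y_obs = Y/(1 + k_d θ_c) = 0.477 / (1 + 0.0559 × 9.50) = 0.477 / 1.531 = 0.3116.
Substrate removed = Q·(S₀ − S) = 3750 m³/d × (883 − 13.3) g/m³ = 3.26×10^6 g/d = 3261 kg/d.
Net sludge production P_X = 0.3116 × 3261 = 1016 kg VSS/d.
R_O = Q·ΔS − 1.42 P_X = 3261 − 1443 = 1819 kg O₂/d.

R_O ≈ 1820 kg O₂/d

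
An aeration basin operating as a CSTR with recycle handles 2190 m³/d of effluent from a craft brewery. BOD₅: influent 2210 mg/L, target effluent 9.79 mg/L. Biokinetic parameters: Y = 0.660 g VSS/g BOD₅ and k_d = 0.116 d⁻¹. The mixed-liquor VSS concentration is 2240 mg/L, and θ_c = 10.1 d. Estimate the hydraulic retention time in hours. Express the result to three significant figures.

τ ≈ 72.4 h

Rearranging the biomass balance for a CMAS with decay, V = Y·Q·ΔS·θ_c / [X·(1+k_d θ_c)] = 0.660 × 2190 × (2210 − 9.79) × 10.1 / [2240 × (1 + 0.116 × 10.1)] = 3.21×10^7 / 4864 = 6603 m³.
HRT = V/Q = 6603 m³ / 2190 m³·d⁻¹ = 3.015 d × 24 = 72.36 h.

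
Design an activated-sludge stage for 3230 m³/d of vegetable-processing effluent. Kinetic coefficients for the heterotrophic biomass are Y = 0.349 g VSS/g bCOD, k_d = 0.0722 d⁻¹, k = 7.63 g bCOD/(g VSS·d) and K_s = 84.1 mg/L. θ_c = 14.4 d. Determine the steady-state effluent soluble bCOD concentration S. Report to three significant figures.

Effluent substrate depends only on kinetics and SRT: S = K_s(1 + k_d θ_c) / [θ_c(Yk − k_d) − 1] = 84.1 × (1 + 0.0722 × 14.4) / [14.4 × (0.349 × 7.63 − 0.0722) − 1] = 171.5 / 36.31 = 4.725 mg/L.

S ≈ 4.72 mg/L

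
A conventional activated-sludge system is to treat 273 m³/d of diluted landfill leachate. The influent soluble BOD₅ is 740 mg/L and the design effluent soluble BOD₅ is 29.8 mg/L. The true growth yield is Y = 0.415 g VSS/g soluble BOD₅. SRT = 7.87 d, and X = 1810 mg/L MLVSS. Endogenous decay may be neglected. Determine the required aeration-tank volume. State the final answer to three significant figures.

V ≈ 350 m³

V·X = Y·Q·ΔS·θ_c gives V = 0.415 × 273 × (740 − 29.8) × 7.87 / 1810 = 349.9 m³.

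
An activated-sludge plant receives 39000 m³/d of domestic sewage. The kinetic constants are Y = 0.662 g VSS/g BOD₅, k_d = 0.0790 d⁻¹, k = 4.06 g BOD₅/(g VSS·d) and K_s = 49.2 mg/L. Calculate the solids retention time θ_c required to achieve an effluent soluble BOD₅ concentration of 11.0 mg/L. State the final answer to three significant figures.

θ_c ≈ 2.43 d

At the target effluent, Y k S/(K_s+S) = 0.662×4.06×11.0/60.20 = 0.4911 d⁻¹.
Then 1/θ_c = μ − k_d = 0.4911 − 0.0790 = 0.4121 d⁻¹, giving θ_c = 2.427 d.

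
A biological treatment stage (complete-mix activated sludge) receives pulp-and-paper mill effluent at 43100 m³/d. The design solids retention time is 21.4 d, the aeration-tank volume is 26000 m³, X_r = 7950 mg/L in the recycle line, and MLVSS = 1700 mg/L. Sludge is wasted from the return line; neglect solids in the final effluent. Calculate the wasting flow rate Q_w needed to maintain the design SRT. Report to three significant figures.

Q_w ≈ 260 m³/d

Q_w = (V·X)/(θ_c X_r) = 26000 × 1700 / (21.4 × 7950) = 259.8 m³/d.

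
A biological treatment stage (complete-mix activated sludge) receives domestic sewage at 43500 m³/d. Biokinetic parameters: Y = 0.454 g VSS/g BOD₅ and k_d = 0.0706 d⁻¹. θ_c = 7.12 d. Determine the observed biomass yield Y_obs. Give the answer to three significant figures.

Y_obs = Y / (1 + k_d θ_c) = 0.454 / (1 + 0.0706 × 7.12) = 0.454 / 1.503 = 0.3021.

Y_obs ≈ 0.302 g VSS/g BOD₅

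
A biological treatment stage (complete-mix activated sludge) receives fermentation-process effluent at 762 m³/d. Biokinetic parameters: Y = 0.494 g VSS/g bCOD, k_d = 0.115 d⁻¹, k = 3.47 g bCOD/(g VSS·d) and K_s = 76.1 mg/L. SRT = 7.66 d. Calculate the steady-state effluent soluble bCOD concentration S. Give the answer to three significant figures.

S ≈ 12.7 mg/L

From the Monod/SRT balance for a CMAS, S = K_s·(1+k_d θ_c)/[θ_c·(Y k − k_d) − 1] = 76.1 × (1 + 0.115 × 7.66) / [7.66 × (0.494 × 3.47 − 0.115) − 1] = 143.1 / 11.25 = 12.72 mg/L.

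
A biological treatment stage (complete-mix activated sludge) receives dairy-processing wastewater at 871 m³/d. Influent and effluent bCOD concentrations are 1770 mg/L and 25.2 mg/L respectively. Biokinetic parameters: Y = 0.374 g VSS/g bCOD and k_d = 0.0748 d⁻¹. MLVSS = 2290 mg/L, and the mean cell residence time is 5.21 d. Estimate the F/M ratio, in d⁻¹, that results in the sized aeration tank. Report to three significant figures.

F/M ≈ 0.724 d⁻¹

From the SRT design equation V = Y Q (S₀−S) θ_c / [X (1 + k_d θ_c)] = 0.374 × 871 × (1770 − 25.2) × 5.21 / [2290 × (1 + 0.0748 × 5.21)] = 2.96×10^6 / 3182 = 930.5 m³.
Food-to-microorganism ratio F/M = Q S₀ / (V X) = 871 × 1770 / (930.5 × 2290) = 0.7235 d⁻¹.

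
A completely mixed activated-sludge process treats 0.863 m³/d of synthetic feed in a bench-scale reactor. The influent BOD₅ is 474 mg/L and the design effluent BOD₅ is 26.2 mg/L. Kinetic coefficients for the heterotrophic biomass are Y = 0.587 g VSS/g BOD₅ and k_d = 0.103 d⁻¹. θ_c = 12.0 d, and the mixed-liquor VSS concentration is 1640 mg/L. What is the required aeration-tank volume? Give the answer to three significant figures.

From the SRT design equation V = Y Q (S₀−S) θ_c / [X (1 + k_d θ_c)] = 0.587 × 0.863 × (474 − 26.2) × 12.0 / [1640 × (1 + 0.103 × 12.0)] = 2.72×10^3 / 3667 = 0.7423 m³.

V ≈ 0.742 m³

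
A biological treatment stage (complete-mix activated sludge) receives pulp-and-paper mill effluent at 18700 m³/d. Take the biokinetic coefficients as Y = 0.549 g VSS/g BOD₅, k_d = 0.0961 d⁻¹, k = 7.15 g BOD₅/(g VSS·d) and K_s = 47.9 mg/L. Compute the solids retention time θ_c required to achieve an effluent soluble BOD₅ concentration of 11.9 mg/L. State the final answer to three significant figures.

θ_c ≈ 1.46 d

From 1/θ_c = Y·k·S/(K_s + S) − k_d: Y·k·S/(K_s+S) = 0.549 × 7.15 × 11.9 / (47.9 + 11.9) = 0.7811 d⁻¹.
Then 1/θ_c = μ − k_d = 0.7811 − 0.0961 = 0.6850 d⁻¹, giving θ_c = 1.460 d.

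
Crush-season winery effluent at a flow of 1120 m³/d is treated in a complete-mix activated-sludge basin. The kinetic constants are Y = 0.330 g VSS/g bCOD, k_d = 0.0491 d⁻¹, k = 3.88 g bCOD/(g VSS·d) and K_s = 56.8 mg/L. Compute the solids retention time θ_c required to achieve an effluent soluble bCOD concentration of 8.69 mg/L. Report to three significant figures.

θ_c ≈ 8.28 d

Specific growth rate at S = 8.69 mg/L: μ = YkS/(K_s+S) = 0.330·3.88·8.69/(56.8+8.69) = 0.1699 d⁻¹.
θ_c = 1/(μ − k_d) = 1/(0.1699 − 0.0491) = 1/0.1208 = 8.278 d.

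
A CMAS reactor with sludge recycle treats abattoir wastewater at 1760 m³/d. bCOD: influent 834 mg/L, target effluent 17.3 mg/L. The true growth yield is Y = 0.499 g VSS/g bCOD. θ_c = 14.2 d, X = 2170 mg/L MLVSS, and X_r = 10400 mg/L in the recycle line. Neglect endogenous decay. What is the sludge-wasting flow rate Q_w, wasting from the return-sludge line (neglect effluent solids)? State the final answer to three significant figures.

Q_w ≈ 69.0 m³/d

With k_d = 0 the design equation reduces to V = Y Q (S₀−S) θ_c / X = 0.499 × 1760 × (834 − 17.3) × 14.2 / 2170 = 4694 m³.
θ_c = V·X/(Q_w·X_r) when wasting from the recycle, so Q_w = V·X/(θ_c·X_r) = 4694 × 2170 / (14.2 × 10400) = 68.97 m³/d.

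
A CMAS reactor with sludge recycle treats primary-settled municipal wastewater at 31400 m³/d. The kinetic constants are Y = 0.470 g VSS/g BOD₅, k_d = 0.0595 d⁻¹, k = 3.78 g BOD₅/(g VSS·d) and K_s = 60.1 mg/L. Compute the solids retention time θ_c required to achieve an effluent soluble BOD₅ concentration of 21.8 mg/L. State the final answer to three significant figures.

At the target effluent, Y k S/(K_s+S) = 0.470×3.78×21.8/81.90 = 0.4729 d⁻¹.
1/θ_c = 0.4729 − 0.0595 = 0.4134 d⁻¹, so θ_c = 2.419 d.

θ_c ≈ 2.42 d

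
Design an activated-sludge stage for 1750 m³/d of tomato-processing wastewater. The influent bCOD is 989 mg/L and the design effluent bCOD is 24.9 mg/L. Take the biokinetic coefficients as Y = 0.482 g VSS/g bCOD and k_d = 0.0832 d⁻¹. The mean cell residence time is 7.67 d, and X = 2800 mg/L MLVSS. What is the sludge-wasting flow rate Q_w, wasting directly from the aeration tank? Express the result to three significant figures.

Steady-state biomass mass balance: V·X·(1 + k_d·θ_c) = Y·Q·(S₀ − S)·θ_c, so V = 0.482 × 1750 × (989 − 24.9) × 7.67 / [2800 × (1 + 0.0832 × 7.67)] = 6.24×10^6 / 4587 = 1360 m³.
With mixed-liquor wasting, θ_c = V/Q_w, so Q_w = V/θ_c = 1360/7.67 = 177.3 m³/d.

Q_w ≈ 177 m³/d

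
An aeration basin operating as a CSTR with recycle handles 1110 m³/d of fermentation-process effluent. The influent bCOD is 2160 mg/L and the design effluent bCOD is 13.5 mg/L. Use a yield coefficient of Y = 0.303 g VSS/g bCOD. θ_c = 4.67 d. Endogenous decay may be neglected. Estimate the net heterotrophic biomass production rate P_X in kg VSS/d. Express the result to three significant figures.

P_X ≈ 722 kg VSS/d

No decay correction is needed, so Y_obs = Y = 0.303.
Mass of bCOD removed per day: Q(S₀ − S) = 1110 × 2146 g/m³ = 2383 kg/d.
Net biomass production P_X = Y_obs × Q·(S₀ − S) = 0.3030 × 2383 = 721.9 kg VSS/d.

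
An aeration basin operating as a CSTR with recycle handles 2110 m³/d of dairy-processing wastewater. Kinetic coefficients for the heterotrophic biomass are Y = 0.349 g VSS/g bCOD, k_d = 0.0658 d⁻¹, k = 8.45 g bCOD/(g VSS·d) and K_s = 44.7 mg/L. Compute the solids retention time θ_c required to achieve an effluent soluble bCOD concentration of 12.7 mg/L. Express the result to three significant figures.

θ_c ≈ 1.70 d

Specific growth rate at S = 12.7 mg/L: μ = YkS/(K_s+S) = 0.349·8.45·12.7/(44.7+12.7) = 0.6525 d⁻¹.
θ_c = 1/(μ − k_d) = 1/(0.6525 − 0.0658) = 1/0.5867 = 1.704 d.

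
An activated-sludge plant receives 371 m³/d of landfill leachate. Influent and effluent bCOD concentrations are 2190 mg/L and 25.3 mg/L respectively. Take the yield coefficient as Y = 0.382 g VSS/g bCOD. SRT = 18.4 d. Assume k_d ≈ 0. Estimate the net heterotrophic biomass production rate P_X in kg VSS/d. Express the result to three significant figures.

With endogenous decay neglected, the observed yield equals the true yield: Y_obs = Y = 0.382 g VSS/g bCOD.
ΔS = 2190 − 25.3 = 2165 mg/L, so the substrate removal rate is 371 × 2165/1000 = 803.1 kg bCOD/d.
Net biomass production P_X = Y_obs × Q·(S₀ − S) = 0.3820 × 803.1 = 306.8 kg VSS/d.

P_X ≈ 307 kg VSS/d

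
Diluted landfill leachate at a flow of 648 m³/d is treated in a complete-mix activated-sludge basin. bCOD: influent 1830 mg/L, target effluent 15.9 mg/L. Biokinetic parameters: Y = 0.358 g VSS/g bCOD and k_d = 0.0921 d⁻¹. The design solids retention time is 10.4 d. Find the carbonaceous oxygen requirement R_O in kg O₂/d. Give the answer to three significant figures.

The observed yield is Y_obs = Y/(1 + k_d·θ_c) = 0.358 / (1 + 0.0921 × 10.4) = 0.358 / 1.958 = 0.1829 g VSS per g bCOD removed.
Mass of bCOD removed per day: Q(S₀ − S) = 648 × 1814 g/m³ = 1176 kg/d.
Biomass synthesised: P_X = Y_obs × 1176 = 215.0 kg VSS/d.
R_O = Q·(S₀ − S) − 1.42·P_X = 1176 − 1.42 × 215.0 = 870.3 kg O₂/d.

R_O ≈ 870 kg O₂/d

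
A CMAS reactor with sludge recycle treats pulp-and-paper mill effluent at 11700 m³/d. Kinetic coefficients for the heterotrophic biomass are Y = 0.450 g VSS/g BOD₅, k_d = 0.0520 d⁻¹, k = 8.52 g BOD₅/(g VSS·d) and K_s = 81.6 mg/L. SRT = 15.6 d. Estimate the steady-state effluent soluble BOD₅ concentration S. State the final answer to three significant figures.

S ≈ 2.55 mg/L

From the Monod/SRT balance for a CMAS, S = K_s·(1+k_d θ_c)/[θ_c·(Y k − k_d) − 1] = 81.6 × (1 + 0.0520 × 15.6) / [15.6 × (0.450 × 8.52 − 0.0520) − 1] = 147.8 / 58.00 = 2.548 mg/L.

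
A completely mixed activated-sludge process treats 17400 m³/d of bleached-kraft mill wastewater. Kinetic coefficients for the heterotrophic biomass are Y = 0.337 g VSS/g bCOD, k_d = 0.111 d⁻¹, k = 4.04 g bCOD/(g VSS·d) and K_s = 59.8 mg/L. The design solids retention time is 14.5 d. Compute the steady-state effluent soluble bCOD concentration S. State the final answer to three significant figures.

S ≈ 9.11 mg/L

Effluent substrate depends only on kinetics and SRT: S = K_s(1 + k_d θ_c) / [θ_c(Yk − k_d) − 1] = 59.8 × (1 + 0.111 × 14.5) / [14.5 × (0.337 × 4.04 − 0.111) − 1] = 156.0 / 17.13 = 9.109 mg/L.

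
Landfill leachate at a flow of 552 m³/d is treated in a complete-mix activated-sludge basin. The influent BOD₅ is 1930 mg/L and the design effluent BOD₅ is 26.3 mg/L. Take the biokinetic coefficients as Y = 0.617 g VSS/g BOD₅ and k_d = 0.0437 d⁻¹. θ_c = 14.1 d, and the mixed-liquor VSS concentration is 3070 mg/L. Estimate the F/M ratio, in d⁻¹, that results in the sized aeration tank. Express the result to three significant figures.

From the SRT design equation V = Y Q (S₀−S) θ_c / [X (1 + k_d θ_c)] = 0.617 × 552 × (1930 − 26.3) × 14.1 / [3070 × (1 + 0.0437 × 14.1)] = 9.14×10^6 / 4962 = 1843 m³.
Food-to-microorganism ratio F/M = Q S₀ / (V X) = 552 × 1930 / (1843 × 3070) = 0.1883 d⁻¹.

F/M ≈ 0.188 d⁻¹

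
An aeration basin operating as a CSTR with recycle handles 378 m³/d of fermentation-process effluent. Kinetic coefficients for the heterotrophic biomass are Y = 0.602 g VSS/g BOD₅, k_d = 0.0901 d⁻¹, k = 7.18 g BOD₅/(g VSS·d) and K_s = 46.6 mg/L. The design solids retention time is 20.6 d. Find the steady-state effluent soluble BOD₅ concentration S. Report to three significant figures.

Effluent substrate depends only on kinetics and SRT: S = K_s(1 + k_d θ_c) / [θ_c(Yk − k_d) − 1] = 46.6 × (1 + 0.0901 × 20.6) / [20.6 × (0.602 × 7.18 − 0.0901) − 1] = 133.1 / 86.18 = 1.544 mg/L.

S ≈ 1.54 mg/L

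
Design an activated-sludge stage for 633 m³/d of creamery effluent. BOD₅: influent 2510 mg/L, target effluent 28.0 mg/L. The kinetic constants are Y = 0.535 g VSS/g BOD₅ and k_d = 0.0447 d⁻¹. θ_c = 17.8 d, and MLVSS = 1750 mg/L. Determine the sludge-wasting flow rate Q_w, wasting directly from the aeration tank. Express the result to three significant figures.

Q_w ≈ 267 m³/d

Rearranging the biomass balance for a CMAS with decay, V = Y·Q·ΔS·θ_c / [X·(1+k_d θ_c)] = 0.535 × 633 × (2510 − 28.0) × 17.8 / [1750 × (1 + 0.0447 × 17.8)] = 1.5×10^7 / 3142 = 4761 m³.
For wasting at MLVSS concentration, Q_w = V/θ_c = 4761/17.8 = 267.5 m³/d.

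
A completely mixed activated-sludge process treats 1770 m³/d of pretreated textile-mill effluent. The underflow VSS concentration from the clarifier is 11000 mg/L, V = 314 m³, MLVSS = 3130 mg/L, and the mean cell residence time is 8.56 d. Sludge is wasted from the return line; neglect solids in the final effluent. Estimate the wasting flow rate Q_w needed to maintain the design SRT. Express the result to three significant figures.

Q_w ≈ 10.4 m³/d

Q_w = (V·X)/(θ_c X_r) = 314.0 × 3130 / (8.56 × 11000) = 10.44 m³/d.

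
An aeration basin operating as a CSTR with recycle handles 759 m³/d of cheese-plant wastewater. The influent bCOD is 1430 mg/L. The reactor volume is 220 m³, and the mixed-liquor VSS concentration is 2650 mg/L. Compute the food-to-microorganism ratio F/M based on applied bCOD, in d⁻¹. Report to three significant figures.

F/M = Q·S₀ / (V·X) = 759 × 1430 / (220.0 × 2650) = 1.862 g bCOD·(g VSS·d)⁻¹.

F/M ≈ 1.86 d⁻¹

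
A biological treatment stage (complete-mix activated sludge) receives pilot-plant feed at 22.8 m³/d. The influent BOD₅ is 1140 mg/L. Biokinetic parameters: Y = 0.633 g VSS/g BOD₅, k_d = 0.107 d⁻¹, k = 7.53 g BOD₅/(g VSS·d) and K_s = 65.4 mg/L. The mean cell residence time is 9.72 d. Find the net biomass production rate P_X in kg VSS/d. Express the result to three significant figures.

P_X ≈ 8.04 kg VSS/d

From the Monod/SRT balance for a CMAS, S = K_s·(1+k_d θ_c)/[θ_c·(Y k − k_d) − 1] = 65.4 × (1 + 0.107 × 9.72) / [9.72 × (0.633 × 7.53 − 0.107) − 1] = 133.4 / 44.29 = 3.012 mg/L.
Observed yield with endogenous decay: Y_obs = Y / (1 + k_d·θ_c) = 0.633 / (1 + 0.107 × 9.72) = 0.633 / 2.040 = 0.3103 g VSS/g BOD₅.
ΔS = 1140 − 3.01 = 1137 mg/L, so the substrate removal rate is 22.8 × 1137/1000 = 25.92 kg BOD₅/d.
P_X = Y_obs · Q(S₀ − S) = 0.3103 × 25.92 = 8.044 kg VSS/d.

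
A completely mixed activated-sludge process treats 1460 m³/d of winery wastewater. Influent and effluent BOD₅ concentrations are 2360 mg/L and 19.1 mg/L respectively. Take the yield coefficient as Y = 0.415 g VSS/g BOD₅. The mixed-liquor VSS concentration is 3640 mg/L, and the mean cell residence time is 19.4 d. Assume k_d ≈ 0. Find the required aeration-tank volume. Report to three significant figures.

V ≈ 7560 m³

With k_d = 0 the design equation reduces to V = Y Q (S₀−S) θ_c / X = 0.415 × 1460 × (2360 − 19.1) × 19.4 / 3640 = 7559 m³.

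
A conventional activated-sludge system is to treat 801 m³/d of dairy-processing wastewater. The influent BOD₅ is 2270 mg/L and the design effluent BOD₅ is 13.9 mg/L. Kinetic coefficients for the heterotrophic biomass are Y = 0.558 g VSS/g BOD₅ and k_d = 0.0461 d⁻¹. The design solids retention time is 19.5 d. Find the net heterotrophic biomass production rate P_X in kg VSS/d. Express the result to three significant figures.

Correct the yield for decay: Y_obs = Y/(1 + k_d θ_c) = 0.558 / (1 + 0.0461 × 19.5) = 0.558 / 1.899 = 0.2938.
Q·(S₀ − S) = 801 × (2270 − 13.9) × 10⁻³ = 1807 kg/d removed.
P_X = Y_obs · Q(S₀ − S) = 0.2938 × 1807 = 531.0 kg VSS/d.

P_X ≈ 531 kg VSS/d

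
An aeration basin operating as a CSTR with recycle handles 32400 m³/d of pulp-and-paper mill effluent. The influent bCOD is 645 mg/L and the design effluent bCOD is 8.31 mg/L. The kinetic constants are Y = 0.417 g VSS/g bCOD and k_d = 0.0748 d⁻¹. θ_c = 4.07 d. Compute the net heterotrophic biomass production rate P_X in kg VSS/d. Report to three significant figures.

The observed yield is Y_obs = Y/(1 + k_d·θ_c) = 0.417 / (1 + 0.0748 × 4.07) = 0.417 / 1.304 = 0.3197 g VSS per g bCOD removed.
Q·(S₀ − S) = 32400 × (645 − 8.31) × 10⁻³ = 20629 kg/d removed.
Biomass produced: P_X = Y_obs·Q·ΔS = 0.3197 × 20629 ≈ 6595 kg VSS/d.

P_X ≈ 6590 kg VSS/d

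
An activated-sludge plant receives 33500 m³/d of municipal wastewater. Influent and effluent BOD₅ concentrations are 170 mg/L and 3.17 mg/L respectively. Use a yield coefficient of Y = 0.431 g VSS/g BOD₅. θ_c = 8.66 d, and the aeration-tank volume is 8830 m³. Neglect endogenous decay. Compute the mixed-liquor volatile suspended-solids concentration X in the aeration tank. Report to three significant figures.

X = Y·Q·ΔS·θ_c / V = 0.431 × 33500 × (170 − 3.17) × 8.66 / 8830 = 2362 mg/L.

X ≈ 2360 mg/L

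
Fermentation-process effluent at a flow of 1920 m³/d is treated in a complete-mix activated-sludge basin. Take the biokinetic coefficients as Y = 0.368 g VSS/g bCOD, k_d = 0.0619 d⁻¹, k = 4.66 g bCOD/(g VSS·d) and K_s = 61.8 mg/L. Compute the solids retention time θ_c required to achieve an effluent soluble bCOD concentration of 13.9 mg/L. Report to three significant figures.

θ_c ≈ 3.95 d

From 1/θ_c = Y·k·S/(K_s + S) − k_d: Y·k·S/(K_s+S) = 0.368 × 4.66 × 13.9 / (61.8 + 13.9) = 0.3149 d⁻¹.
θ_c = 1/(μ − k_d) = 1/(0.3149 − 0.0619) = 1/0.2530 = 3.953 d.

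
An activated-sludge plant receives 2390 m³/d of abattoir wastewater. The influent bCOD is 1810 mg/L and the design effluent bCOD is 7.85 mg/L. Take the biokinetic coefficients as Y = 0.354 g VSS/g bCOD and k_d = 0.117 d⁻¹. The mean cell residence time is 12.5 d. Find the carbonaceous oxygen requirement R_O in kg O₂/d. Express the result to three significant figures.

Observed yield with endogenous decay: Y_obs = Y / (1 + k_d·θ_c) = 0.354 / (1 + 0.117 × 12.5) = 0.354 / 2.463 = 0.1438 g VSS/g bCOD.
Substrate removed = Q·(S₀ − S) = 2390 m³/d × (1810 − 7.85) g/m³ = 4.31×10^6 g/d = 4307 kg/d.
P_X = Y_obs·Q·(S₀ − S) = 0.1438 × 4307 = 619.2 kg VSS/d.
R_O = Q·ΔS − 1.42 P_X = 4307 − 879.2 = 3428 kg O₂/d.

R_O ≈ 3430 kg O₂/d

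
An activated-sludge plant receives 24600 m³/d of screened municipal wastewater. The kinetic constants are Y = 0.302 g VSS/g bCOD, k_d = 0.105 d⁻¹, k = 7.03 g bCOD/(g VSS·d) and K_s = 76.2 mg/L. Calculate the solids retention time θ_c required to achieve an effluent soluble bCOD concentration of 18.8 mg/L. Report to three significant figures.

θ_c ≈ 3.17 d

From 1/θ_c = Y·k·S/(K_s + S) − k_d: Y·k·S/(K_s+S) = 0.302 × 7.03 × 18.8 / (76.2 + 18.8) = 0.4201 d⁻¹.
1/θ_c = 0.4201 − 0.105 = 0.3151 d⁻¹, so θ_c = 3.173 d.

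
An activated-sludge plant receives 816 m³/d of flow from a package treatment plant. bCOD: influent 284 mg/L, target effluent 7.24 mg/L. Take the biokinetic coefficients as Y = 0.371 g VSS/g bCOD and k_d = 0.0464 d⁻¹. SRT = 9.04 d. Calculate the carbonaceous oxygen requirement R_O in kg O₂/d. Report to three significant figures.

The observed yield is Y_obs = Y/(1 + k_d·θ_c) = 0.371 / (1 + 0.0464 × 9.04) = 0.371 / 1.419 = 0.2614 g VSS per g bCOD removed.
Mass of bCOD removed per day: Q(S₀ − S) = 816 × 276.8 g/m³ = 225.8 kg/d.
P_X = Y_obs·Q·(S₀ − S) = 0.2614 × 225.8 = 59.03 kg VSS/d.
R_O = Q·ΔS − 1.42 P_X = 225.8 − 83.82 = 142.0 kg O₂/d.

R_O ≈ 142 kg O₂/d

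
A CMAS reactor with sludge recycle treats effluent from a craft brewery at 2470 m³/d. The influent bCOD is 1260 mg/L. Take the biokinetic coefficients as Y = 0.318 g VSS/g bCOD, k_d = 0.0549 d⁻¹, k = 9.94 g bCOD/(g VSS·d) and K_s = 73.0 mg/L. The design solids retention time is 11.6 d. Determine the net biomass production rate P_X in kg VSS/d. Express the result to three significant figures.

For a completely mixed reactor with recycle the Lawrence–McCarty relation gives S = K_s·(1 + k_d·θ_c) / [θ_c·(Y·k − k_d) − 1] = 73.0 × (1 + 0.0549 × 11.6) / [11.6 × (0.318 × 9.94 − 0.0549) − 1] = 119.5 / 35.03 = 3.411 mg/L.
Y_obs = Y / (1 + k_d θ_c) = 0.318 / (1 + 0.0549 × 11.6) = 0.318 / 1.637 = 0.1943.
Substrate removed = Q·(S₀ − S) = 2470 m³/d × (1260 − 3.41) g/m³ = 3.1×10^6 g/d = 3104 kg/d.
Net biomass production P_X = Y_obs × Q·(S₀ − S) = 0.1943 × 3104 = 603.0 kg VSS/d.

P_X ≈ 603 kg VSS/d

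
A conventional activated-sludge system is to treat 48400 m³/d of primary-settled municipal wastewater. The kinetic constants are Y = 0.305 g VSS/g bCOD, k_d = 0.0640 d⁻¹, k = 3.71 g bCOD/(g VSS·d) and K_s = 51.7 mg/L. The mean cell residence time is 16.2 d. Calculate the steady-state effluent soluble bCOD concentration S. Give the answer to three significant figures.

For a completely mixed reactor with recycle the Lawrence–McCarty relation gives S = K_s·(1 + k_d·θ_c) / [θ_c·(Y·k − k_d) − 1] = 51.7 × (1 + 0.0640 × 16.2) / [16.2 × (0.305 × 3.71 − 0.0640) − 1] = 105.3 / 16.29 = 6.463 mg/L.

S ≈ 6.46 mg/L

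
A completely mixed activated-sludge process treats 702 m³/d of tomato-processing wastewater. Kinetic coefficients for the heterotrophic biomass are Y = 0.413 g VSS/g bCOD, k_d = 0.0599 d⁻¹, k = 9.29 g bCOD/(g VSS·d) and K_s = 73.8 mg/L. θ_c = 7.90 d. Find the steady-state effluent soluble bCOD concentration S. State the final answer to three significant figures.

Effluent substrate depends only on kinetics and SRT: S = K_s(1 + k_d θ_c) / [θ_c(Yk − k_d) − 1] = 73.8 × (1 + 0.0599 × 7.90) / [7.90 × (0.413 × 9.29 − 0.0599) − 1] = 108.7 / 28.84 = 3.770 mg/L.

S ≈ 3.77 mg/L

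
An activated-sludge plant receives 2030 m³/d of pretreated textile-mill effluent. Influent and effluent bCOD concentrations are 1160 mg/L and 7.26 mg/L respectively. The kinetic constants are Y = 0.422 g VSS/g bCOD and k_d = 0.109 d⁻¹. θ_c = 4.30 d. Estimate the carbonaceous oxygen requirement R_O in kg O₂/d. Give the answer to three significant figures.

Y_obs = Y / (1 + k_d θ_c) = 0.422 / (1 + 0.109 × 4.30) = 0.422 / 1.469 = 0.2873.
Substrate removed = Q·(S₀ − S) = 2030 m³/d × (1160 − 7.26) g/m³ = 2.34×10^6 g/d = 2340 kg/d.
Net sludge production P_X = 0.2873 × 2340 = 672.4 kg VSS/d.
Carbonaceous O₂ demand = substrate oxidised − cell-mass equivalent = 2340 − 1.42 × 672.4 = 1385 kg O₂/d.

R_O ≈ 1390 kg O₂/d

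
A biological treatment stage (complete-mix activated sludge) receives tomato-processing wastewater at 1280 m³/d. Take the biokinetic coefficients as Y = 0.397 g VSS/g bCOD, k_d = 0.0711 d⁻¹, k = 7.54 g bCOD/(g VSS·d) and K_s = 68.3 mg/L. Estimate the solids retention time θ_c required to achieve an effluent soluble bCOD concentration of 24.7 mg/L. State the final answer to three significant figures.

Specific growth rate at S = 24.7 mg/L: μ = YkS/(K_s+S) = 0.397·7.54·24.7/(68.3+24.7) = 0.7950 d⁻¹.
Then 1/θ_c = μ − k_d = 0.7950 − 0.0711 = 0.7239 d⁻¹, giving θ_c = 1.381 d.

θ_c ≈ 1.38 d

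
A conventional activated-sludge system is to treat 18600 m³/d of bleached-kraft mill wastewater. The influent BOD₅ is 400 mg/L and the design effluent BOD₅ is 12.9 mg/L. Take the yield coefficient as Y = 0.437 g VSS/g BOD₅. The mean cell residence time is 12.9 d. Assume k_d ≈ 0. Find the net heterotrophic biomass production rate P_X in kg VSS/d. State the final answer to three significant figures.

With endogenous decay neglected, the observed yield equals the true yield: Y_obs = Y = 0.437 g VSS/g BOD₅.
Q·(S₀ − S) = 18600 × (400 − 12.9) × 10⁻³ = 7200 kg/d removed.
So the net sludge growth is P_X = 0.4370 × 7200 = 3146 kg VSS/d.

P_X ≈ 3150 kg VSS/d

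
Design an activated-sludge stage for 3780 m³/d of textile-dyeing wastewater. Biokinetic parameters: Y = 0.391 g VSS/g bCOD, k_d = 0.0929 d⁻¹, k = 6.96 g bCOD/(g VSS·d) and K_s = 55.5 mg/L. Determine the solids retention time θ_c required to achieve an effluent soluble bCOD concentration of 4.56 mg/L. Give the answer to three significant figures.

From 1/θ_c = Y·k·S/(K_s + S) − k_d: Y·k·S/(K_s+S) = 0.391 × 6.96 × 4.56 / (55.5 + 4.56) = 0.2066 d⁻¹.
Then 1/θ_c = μ − k_d = 0.2066 − 0.0929 = 0.1137 d⁻¹, giving θ_c = 8.794 d.

θ_c ≈ 8.79 d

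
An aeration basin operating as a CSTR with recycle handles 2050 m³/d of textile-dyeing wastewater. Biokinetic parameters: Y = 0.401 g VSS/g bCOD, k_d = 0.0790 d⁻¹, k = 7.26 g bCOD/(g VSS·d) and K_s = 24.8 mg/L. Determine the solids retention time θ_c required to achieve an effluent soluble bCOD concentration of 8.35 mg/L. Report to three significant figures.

Specific growth rate at S = 8.35 mg/L: μ = YkS/(K_s+S) = 0.401·7.26·8.35/(24.8+8.35) = 0.7333 d⁻¹.
1/θ_c = 0.7333 − 0.0790 = 0.6543 d⁻¹, so θ_c = 1.528 d.

θ_c ≈ 1.53 d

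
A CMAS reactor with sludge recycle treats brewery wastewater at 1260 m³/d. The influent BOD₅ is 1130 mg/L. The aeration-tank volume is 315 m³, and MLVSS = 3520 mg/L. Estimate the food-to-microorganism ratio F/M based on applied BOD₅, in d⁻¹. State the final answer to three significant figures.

F/M ≈ 1.28 d⁻¹

F/M = applied load / biomass = Q·S₀/(V·X) = 1260 × 1130 / (315.0 × 3520) = 1.284 d⁻¹.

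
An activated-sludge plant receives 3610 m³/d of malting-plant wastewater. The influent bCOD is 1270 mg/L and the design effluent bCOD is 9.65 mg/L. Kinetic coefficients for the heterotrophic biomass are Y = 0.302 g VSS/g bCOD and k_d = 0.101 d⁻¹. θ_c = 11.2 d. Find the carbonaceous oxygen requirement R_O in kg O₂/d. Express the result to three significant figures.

R_O ≈ 3630 kg O₂/d

The observed yield is Y_obs = Y/(1 + k_d·θ_c) = 0.302 / (1 + 0.101 × 11.2) = 0.302 / 2.131 = 0.1417 g VSS per g bCOD removed.
Q·(S₀ − S) = 3610 × (1270 − 9.65) × 10⁻³ = 4550 kg/d removed.
Biomass synthesised: P_X = Y_obs × 4550 = 644.7 kg VSS/d.
R_O = Q·ΔS − 1.42 P_X = 4550 − 915.5 = 3634 kg O₂/d.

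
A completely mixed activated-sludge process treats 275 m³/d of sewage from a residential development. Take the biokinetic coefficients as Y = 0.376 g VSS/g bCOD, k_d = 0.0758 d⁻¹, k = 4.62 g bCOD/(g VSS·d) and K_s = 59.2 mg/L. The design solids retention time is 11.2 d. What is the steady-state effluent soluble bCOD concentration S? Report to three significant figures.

From the Monod/SRT balance for a CMAS, S = K_s·(1+k_d θ_c)/[θ_c·(Y k − k_d) − 1] = 59.2 × (1 + 0.0758 × 11.2) / [11.2 × (0.376 × 4.62 − 0.0758) − 1] = 109.5 / 17.61 = 6.217 mg/L.

S ≈ 6.22 mg/L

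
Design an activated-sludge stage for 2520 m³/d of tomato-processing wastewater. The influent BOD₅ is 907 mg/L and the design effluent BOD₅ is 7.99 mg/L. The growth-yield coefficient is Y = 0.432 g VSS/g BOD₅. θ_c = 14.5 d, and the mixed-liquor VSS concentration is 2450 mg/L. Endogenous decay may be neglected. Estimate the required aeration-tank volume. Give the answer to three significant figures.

With k_d = 0 the design equation reduces to V = Y Q (S₀−S) θ_c / X = 0.432 × 2520 × (907 − 7.99) × 14.5 / 2450 = 5792 m³.

V ≈ 5790 m³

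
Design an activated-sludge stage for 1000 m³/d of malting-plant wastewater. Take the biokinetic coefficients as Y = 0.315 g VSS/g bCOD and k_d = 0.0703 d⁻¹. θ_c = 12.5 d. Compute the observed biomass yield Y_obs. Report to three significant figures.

Y_obs = Y / (1 + k_d θ_c) = 0.315 / (1 + 0.0703 × 12.5) = 0.315 / 1.879 = 0.1677.

Y_obs ≈ 0.168 g VSS/g bCOD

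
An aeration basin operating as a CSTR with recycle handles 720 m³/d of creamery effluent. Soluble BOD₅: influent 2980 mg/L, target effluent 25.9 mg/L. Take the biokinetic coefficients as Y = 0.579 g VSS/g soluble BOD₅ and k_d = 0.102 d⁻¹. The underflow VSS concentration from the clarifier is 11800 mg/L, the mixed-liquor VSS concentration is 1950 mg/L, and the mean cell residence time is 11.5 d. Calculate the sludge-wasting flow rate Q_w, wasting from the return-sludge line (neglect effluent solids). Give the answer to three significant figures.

Q_w ≈ 48.0 m³/d

Rearranging the biomass balance for a CMAS with decay, V = Y·Q·ΔS·θ_c / [X·(1+k_d θ_c)] = 0.579 × 720 × (2980 − 25.9) × 11.5 / [1950 × (1 + 0.102 × 11.5)] = 1.42×10^7 / 4237 = 3342 m³.
Q_w = (V·X)/(θ_c X_r) = 3342 × 1950 / (11.5 × 11800) = 48.03 m³/d.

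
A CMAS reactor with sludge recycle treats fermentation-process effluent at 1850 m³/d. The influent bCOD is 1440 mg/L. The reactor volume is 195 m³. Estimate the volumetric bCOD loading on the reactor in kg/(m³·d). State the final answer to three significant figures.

L_v = Q S₀ / V = 1850 × 1440 × 10⁻³ / 195.0 = 13.66 kg/(m³·d).

L_v ≈ 13.7 kg bCOD/(m³·d)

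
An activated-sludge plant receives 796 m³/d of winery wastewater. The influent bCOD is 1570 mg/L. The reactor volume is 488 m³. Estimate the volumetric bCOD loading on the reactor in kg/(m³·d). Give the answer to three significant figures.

L_v ≈ 2.56 kg bCOD/(m³·d)

L_v = Q S₀ / V = 796 × 1570 × 10⁻³ / 488.0 = 2.561 kg/(m³·d).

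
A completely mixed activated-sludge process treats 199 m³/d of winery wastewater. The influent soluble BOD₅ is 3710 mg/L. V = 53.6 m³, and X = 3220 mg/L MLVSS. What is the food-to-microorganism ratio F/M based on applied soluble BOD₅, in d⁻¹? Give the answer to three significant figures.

Food-to-microorganism ratio F/M = Q S₀ / (V X) = 199 × 3710 / (53.60 × 3220) = 4.278 d⁻¹.

F/M ≈ 4.28 d⁻¹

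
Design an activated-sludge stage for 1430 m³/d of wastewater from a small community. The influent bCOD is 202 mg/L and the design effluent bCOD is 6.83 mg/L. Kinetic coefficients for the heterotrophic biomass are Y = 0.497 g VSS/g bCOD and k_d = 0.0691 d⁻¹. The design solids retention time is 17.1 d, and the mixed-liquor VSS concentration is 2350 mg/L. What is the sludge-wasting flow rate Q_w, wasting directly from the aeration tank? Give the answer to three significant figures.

Q_w ≈ 27.1 m³/d

Steady-state biomass mass balance: V·X·(1 + k_d·θ_c) = Y·Q·(S₀ − S)·θ_c, so V = 0.497 × 1430 × (202 − 6.83) × 17.1 / [2350 × (1 + 0.0691 × 17.1)] = 2.37×10^6 / 5127 = 462.7 m³.
Wasting from the aeration tank: Q_w = V / θ_c = 462.7 / 17.1 = 27.06 m³/d.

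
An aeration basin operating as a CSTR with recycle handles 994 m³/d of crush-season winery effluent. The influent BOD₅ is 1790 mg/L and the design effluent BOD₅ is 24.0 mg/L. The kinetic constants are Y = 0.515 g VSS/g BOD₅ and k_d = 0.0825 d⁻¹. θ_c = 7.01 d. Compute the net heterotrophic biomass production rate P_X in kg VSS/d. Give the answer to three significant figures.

Observed yield with endogenous decay: Y_obs = Y / (1 + k_d·θ_c) = 0.515 / (1 + 0.0825 × 7.01) = 0.515 / 1.578 = 0.3263 g VSS/g BOD₅.
ΔS = 1790 − 24.0 = 1766 mg/L, so the substrate removal rate is 994 × 1766/1000 = 1755 kg BOD₅/d.
Net biomass production P_X = Y_obs × Q·(S₀ − S) = 0.3263 × 1755 = 572.8 kg VSS/d.

P_X ≈ 573 kg VSS/d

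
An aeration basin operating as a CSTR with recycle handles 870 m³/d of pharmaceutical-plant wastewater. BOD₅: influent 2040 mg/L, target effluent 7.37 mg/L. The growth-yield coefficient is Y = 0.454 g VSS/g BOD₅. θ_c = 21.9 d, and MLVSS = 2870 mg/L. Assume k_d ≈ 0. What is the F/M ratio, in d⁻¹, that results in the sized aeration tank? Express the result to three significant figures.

With k_d = 0 the design equation reduces to V = Y Q (S₀−S) θ_c / X = 0.454 × 870 × (2040 − 7.37) × 21.9 / 2870 = 6126 m³.
F/M = applied load / biomass = Q·S₀/(V·X) = 870 × 2040 / (6126 × 2870) = 0.1009 d⁻¹.

F/M ≈ 0.101 d⁻¹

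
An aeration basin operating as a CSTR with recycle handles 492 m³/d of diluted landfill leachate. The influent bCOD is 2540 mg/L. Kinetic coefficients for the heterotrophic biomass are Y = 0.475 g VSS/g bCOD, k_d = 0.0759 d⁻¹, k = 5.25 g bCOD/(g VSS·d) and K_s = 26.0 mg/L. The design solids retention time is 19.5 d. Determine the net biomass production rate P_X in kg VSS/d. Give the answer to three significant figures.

From the Monod/SRT balance for a CMAS, S = K_s·(1+k_d θ_c)/[θ_c·(Y k − k_d) − 1] = 26.0 × (1 + 0.0759 × 19.5) / [19.5 × (0.475 × 5.25 − 0.0759) − 1] = 64.48 / 46.15 = 1.397 mg/L.
Correct the yield for decay: Y_obs = Y/(1 + k_d θ_c) = 0.475 / (1 + 0.0759 × 19.5) = 0.475 / 2.480 = 0.1915.
Q·(S₀ − S) = 492 × (2540 − 1.40) × 10⁻³ = 1249 kg/d removed.
P_X = Y_obs · Q(S₀ − S) = 0.1915 × 1249 = 239.2 kg VSS/d.

P_X ≈ 239 kg VSS/d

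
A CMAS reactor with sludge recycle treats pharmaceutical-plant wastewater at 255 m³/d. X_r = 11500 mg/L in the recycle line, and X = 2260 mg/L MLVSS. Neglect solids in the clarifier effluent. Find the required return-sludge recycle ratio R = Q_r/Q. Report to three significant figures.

R = Q_r/Q = X/(X_r − X) = 2260 / (11500 − 2260) = 0.2446.

R ≈ 0.245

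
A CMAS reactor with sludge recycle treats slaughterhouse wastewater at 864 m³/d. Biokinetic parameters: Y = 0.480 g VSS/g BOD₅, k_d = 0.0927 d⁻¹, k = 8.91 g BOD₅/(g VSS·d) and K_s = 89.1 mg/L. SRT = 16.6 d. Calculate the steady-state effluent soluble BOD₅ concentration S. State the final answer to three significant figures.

From the Monod/SRT balance for a CMAS, S = K_s·(1+k_d θ_c)/[θ_c·(Y k − k_d) − 1] = 89.1 × (1 + 0.0927 × 16.6) / [16.6 × (0.480 × 8.91 − 0.0927) − 1] = 226.2 / 68.46 = 3.304 mg/L.

S ≈ 3.30 mg/L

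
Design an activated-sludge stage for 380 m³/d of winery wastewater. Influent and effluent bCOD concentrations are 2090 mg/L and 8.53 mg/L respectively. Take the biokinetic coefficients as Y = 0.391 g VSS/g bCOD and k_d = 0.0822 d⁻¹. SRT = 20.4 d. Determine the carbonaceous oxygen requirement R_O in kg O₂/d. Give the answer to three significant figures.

The observed yield is Y_obs = Y/(1 + k_d·θ_c) = 0.391 / (1 + 0.0822 × 20.4) = 0.391 / 2.677 = 0.1461 g VSS per g bCOD removed.
Substrate removed = Q·(S₀ − S) = 380 m³/d × (2090 − 8.53) g/m³ = 7.91×10^5 g/d = 791.0 kg/d.
P_X = Y_obs·Q·(S₀ − S) = 0.1461 × 791.0 = 115.5 kg VSS/d.
Carbonaceous O₂ demand = substrate oxidised − cell-mass equivalent = 791.0 − 1.42 × 115.5 = 626.9 kg O₂/d.

R_O ≈ 627 kg O₂/d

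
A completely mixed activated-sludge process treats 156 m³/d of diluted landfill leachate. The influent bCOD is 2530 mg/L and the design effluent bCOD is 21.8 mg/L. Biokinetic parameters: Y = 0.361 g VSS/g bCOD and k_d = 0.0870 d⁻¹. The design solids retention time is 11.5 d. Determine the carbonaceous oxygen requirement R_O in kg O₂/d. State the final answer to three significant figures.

R_O ≈ 291 kg O₂/d

The observed yield is Y_obs = Y/(1 + k_d·θ_c) = 0.361 / (1 + 0.0870 × 11.5) = 0.361 / 2.000 = 0.1805 g VSS per g bCOD removed.
Q·(S₀ − S) = 156 × (2530 − 21.8) × 10⁻³ = 391.3 kg/d removed.
Net sludge production P_X = 0.1805 × 391.3 = 70.61 kg VSS/d.
Carbonaceous O₂ demand = substrate oxidised − cell-mass equivalent = 391.3 − 1.42 × 70.61 = 291.0 kg O₂/d.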